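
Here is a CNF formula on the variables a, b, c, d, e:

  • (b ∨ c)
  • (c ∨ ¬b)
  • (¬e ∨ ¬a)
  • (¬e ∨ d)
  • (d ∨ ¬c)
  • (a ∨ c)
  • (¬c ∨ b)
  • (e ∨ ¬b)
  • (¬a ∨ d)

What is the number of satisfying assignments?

1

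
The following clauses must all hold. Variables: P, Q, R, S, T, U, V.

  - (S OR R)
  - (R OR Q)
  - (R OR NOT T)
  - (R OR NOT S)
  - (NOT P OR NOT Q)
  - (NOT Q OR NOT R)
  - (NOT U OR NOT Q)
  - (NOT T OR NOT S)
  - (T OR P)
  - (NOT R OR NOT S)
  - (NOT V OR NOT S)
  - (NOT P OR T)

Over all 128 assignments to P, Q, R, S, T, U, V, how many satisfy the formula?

Split on R, then S.
  R=1, S=1: a clause becomes empty — 0.
  R=1, S=0: forces Q=0; T=1; P, U, V free → 2^3 = 8.
  R=0, S=1: a clause becomes empty — 0.
  R=0, S=0: a clause becomes empty — 0.
Total: 0 + 8 + 0 + 0 = 8.

8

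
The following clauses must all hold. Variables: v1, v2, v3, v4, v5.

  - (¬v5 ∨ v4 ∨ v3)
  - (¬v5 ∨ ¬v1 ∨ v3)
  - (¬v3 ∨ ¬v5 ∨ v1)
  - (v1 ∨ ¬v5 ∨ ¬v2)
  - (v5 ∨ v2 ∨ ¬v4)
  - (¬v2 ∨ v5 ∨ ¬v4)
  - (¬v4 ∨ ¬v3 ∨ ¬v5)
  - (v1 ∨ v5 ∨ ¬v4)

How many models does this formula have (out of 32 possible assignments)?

Split on v5, then v4.
  v5=T, v4=T: remaining (v1,v2,v3) ∈ {(F,F,F)} — 1.
  v5=T, v4=F: remaining (v1,v2,v3) ∈ {(T,F,T); (T,T,T)} — 2.
  v5=F, v4=T: a clause becomes empty — 0.
  v5=F, v4=F: v1, v2, v3 free → 2^3 = 8.
Total: 1 + 2 + 0 + 8 = 11.

11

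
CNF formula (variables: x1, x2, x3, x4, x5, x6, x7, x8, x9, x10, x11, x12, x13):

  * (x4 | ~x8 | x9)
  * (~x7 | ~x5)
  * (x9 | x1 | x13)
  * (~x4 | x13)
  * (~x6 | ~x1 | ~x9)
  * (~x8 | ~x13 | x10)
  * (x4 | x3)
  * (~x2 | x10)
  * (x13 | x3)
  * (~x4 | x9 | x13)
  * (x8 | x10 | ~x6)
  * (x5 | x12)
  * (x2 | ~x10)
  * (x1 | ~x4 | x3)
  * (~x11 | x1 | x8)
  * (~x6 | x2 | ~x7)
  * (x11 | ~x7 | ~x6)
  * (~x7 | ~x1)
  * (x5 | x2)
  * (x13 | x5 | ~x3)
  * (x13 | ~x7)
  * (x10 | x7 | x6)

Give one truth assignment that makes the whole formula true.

Set x1 = False and propagate.
Branch on x2: take x2 = True.
  then x10 is forced to True.
Branch on x3: take x3 = True.
For the remaining variables, x4 = True, x5 = True, x6 = True, x7 = False, x8 = True, x9 = False, x11 = True, x12 = False, x13 = True works.
Every clause has at least one true literal under this assignment.

x1 = False, x2 = True, x3 = True, x4 = True, x5 = True, x6 = True, x7 = False, x8 = True, x9 = False, x10 = True, x11 = True, x12 = False, x13 = True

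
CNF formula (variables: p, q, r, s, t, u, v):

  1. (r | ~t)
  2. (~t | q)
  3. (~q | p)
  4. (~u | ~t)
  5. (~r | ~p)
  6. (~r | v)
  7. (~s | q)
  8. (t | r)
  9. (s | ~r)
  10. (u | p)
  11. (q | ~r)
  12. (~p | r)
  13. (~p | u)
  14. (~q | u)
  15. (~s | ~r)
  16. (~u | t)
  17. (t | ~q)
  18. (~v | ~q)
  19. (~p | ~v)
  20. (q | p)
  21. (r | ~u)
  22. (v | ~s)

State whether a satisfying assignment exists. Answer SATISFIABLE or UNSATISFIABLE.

UNSATISFIABLE

r = True:
  propagation gives p=False, q=False; an empty clause results — contradiction.
r = False:
  propagation gives t=False; an empty clause results — contradiction.
Every branch closes, so no satisfying assignment exists.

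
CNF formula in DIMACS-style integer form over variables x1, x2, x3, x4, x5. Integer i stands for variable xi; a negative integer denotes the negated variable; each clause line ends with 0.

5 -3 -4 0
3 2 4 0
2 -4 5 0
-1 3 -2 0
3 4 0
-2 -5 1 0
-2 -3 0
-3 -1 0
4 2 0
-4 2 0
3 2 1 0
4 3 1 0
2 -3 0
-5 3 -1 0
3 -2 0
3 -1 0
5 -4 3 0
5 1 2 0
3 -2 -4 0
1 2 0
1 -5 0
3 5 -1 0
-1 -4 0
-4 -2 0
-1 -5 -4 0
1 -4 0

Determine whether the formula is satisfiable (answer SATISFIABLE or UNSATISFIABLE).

x3 = True:
  propagation gives x2=False; an empty clause results — contradiction.
x3 = False:
  propagation gives x4=True, x2=True; an empty clause results — contradiction.
Every branch closes, so no satisfying assignment exists.

UNSATISFIABLE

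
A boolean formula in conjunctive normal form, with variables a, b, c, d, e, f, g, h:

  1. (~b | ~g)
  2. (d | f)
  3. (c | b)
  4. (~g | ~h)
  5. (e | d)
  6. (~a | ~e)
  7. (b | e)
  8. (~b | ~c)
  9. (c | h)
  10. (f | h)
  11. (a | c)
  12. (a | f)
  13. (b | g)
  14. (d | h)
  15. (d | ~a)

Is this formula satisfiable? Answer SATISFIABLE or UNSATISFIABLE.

Pure literal: d appears only positively; assign d = True.
f occurs only positively in the remaining clauses — set f = True.
Try a = True.
  then e is forced to False.
  then b is forced to True.
  then g is forced to False.
  then c is forced to False.
  then h is forced to True.
Every clause has at least one true literal under this assignment.
So a = 1, b = 1, c = 0, d = 1, e = 0, f = 1, g = 0, h = 1 is a satisfying assignment.

SATISFIABLE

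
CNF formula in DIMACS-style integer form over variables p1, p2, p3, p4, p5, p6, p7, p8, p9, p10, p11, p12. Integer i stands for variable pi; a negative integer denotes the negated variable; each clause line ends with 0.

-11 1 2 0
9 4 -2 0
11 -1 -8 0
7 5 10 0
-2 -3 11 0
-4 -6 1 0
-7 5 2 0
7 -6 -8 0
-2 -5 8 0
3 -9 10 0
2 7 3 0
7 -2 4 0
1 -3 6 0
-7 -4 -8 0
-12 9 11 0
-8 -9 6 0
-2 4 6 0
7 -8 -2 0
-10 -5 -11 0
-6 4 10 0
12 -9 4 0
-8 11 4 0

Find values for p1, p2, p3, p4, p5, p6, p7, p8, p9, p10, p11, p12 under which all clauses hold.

p1=True, p2=False, p3=True, p4=False, p5=True, p6=False, p7=False, p8=False, p9=True, p10=False, p11=True, p12=True

Check each clause:
  1. (~p11 \/ p1 \/ p2) — p1 is true.
  2. (p4 \/ p9 \/ ~p2) — p9 is true.
  3. (p11 \/ ~p8 \/ ~p1) — ~p8 is true.
  4. (p7 \/ p5 \/ p10) — p5 is true.
  5. (p11 \/ ~p3 \/ ~p2) — p11 is true.
  6. (p1 \/ ~p6 \/ ~p4) — p1 is true.
  7. (p2 \/ ~p7 \/ p5) — ~p7 is true.
  8. (p7 \/ ~p6 \/ ~p8) — ~p8 is true.
  9. (~p2 \/ ~p5 \/ p8) — ~p2 is true.
  10. (~p9 \/ p10 \/ p3) — p3 is true.
  11. (p7 \/ p3 \/ p2) — p3 is true.
  12. (p7 \/ ~p2 \/ p4) — ~p2 is true.
  13. (~p3 \/ p6 \/ p1) — p1 is true.
  14. (~p4 \/ ~p7 \/ ~p8) — ~p8 is true.
  15. (p11 \/ p9 \/ ~p12) — p9 is true.
  16. (p6 \/ ~p9 \/ ~p8) — ~p8 is true.
  17. (p6 \/ ~p2 \/ p4) — ~p2 is true.
  18. (p7 \/ ~p8 \/ ~p2) — ~p8 is true.
  19. (~p10 \/ ~p11 \/ ~p5) — ~p10 is true.
  20. (~p6 \/ p10 \/ p4) — ~p6 is true.
  21. (p12 \/ ~p9 \/ p4) — p12 is true.
  22. (~p8 \/ p4 \/ p11) — ~p8 is true.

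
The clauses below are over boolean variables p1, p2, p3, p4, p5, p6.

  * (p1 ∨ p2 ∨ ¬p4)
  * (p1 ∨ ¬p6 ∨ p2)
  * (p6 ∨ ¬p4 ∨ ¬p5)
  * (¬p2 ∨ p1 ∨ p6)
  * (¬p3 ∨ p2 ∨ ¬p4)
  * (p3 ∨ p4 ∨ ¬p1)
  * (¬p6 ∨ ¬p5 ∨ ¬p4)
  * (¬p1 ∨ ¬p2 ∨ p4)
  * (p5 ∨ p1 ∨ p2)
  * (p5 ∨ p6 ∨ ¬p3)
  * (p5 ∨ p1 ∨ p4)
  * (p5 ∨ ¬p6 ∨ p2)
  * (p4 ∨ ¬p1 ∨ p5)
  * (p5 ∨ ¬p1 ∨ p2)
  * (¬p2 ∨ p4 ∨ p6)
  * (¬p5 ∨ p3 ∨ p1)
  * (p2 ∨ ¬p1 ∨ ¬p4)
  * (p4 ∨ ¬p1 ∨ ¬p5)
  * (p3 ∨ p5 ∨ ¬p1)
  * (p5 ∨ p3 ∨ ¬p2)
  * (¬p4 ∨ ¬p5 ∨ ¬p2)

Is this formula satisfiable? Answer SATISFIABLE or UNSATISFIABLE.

SATISFIABLE

Try p1 = False.
Set p2 = True and propagate.
  then p6 is forced to True.
Try p3 = True.
The remaining clauses are satisfied by p4 = False, p5 = True.
So p1 = 0, p2 = 1, p3 = 1, p4 = 0, p5 = 1, p6 = 1 is a satisfying assignment.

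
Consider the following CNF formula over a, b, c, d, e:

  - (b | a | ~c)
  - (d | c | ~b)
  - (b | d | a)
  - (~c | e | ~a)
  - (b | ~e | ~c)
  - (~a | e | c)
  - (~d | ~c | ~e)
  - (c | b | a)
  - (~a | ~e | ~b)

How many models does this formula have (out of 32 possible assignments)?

Split on c, then a.
  c=T, a=T: a clause becomes empty — 0.
  c=T, a=F: remaining (b,d,e) ∈ {(T,F,F); (T,F,T); (T,T,F)} — 3.
  c=F, a=T: remaining (b,d,e) ∈ {(F,F,T); (F,T,T)} — 2.
  c=F, a=F: remaining (b,d,e) ∈ {(T,T,F); (T,T,T)} — 2.
Total: 0 + 3 + 2 + 2 = 7.

7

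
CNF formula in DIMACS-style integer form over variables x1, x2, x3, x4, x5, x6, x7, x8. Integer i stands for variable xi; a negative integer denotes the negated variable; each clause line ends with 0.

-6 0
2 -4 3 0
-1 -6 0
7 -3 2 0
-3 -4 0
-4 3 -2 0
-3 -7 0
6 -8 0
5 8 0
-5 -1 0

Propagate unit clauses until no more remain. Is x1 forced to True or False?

False

Unit clause (¬x6) sets x6 = False.
From (¬x8 ∨ x6) and x6 = False: x8 = False.
From (x8 ∨ x5) and x8 = False: x5 = True.
From (¬x1 ∨ ¬x5) and x5 = True: x1 = False.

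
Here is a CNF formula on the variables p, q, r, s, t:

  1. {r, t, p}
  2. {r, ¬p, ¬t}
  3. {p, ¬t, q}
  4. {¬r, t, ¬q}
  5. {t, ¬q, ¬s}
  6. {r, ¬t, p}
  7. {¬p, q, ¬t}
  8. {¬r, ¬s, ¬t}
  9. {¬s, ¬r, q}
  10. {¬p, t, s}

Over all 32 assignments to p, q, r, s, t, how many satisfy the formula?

Satisfying assignments:
  p=F q=F r=T s=F t=F
  p=F q=T r=T s=F t=T
  p=T q=F r=F s=T t=F
  p=T q=T r=T s=F t=T
That's 4 in total.

4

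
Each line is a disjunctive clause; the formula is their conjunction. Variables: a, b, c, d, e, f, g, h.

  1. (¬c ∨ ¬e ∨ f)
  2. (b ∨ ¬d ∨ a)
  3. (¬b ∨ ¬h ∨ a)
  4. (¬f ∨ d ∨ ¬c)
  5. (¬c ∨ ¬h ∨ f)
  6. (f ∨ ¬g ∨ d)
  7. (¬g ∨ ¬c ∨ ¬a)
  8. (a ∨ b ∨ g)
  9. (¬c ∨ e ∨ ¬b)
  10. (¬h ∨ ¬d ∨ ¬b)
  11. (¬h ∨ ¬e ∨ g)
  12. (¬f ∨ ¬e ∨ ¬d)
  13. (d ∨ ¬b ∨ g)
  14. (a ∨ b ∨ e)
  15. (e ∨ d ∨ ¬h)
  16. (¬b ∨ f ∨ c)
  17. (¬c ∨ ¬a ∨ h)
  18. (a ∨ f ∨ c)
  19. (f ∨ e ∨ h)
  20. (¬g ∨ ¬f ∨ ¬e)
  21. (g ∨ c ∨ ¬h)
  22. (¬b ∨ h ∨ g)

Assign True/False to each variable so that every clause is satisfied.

a=True, b=False, c=False, d=True, e=True, f=False, g=False, h=False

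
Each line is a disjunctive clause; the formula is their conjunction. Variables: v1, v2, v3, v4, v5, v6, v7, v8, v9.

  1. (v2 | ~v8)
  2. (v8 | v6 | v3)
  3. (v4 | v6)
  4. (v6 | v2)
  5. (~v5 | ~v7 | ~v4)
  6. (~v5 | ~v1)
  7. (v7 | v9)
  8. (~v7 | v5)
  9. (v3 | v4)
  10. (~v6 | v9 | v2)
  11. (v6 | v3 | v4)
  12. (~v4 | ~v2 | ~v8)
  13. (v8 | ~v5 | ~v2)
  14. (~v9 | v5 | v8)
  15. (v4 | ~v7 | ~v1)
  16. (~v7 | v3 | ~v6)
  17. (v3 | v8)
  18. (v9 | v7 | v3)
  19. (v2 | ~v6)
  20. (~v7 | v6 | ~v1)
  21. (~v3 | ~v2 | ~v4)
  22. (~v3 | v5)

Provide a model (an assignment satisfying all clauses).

v1=0  v2=1  v3=1  v4=0  v5=1  v6=1  v7=0  v8=1  v9=1

Pure literal: v1 appears only negated; assign v1 = False.
Set v2 = True and propagate.
For the remaining variables, v3 = True, v4 = False, v5 = True, v6 = True, v7 = False, v8 = True, v9 = True works.
Every clause has at least one true literal under this assignment.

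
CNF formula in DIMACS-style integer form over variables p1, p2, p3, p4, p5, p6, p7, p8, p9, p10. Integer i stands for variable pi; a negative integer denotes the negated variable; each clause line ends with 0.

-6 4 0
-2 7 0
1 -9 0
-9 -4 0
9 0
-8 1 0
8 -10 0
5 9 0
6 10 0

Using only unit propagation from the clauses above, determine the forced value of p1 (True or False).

True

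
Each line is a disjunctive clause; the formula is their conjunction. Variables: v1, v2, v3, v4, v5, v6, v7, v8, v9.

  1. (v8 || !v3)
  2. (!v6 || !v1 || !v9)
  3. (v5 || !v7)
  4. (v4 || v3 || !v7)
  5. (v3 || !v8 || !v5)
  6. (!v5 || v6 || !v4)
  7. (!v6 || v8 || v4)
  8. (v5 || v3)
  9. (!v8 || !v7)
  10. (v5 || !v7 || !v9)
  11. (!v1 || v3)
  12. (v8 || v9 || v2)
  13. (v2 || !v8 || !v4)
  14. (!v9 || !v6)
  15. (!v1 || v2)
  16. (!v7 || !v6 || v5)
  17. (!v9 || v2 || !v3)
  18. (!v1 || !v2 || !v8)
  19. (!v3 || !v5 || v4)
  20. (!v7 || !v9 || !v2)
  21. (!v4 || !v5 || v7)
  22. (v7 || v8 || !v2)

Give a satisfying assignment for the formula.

v1 = False, v2 = False, v3 = True, v4 = False, v5 = False, v6 = False, v7 = False, v8 = True, v9 = False

Check each clause:
  1. (v8 || !v3) — v8 is true.
  2. (!v1 || !v9 || !v6) — !v6 is true.
  3. (v5 || !v7) — !v7 is true.
  4. (v3 || v4 || !v7) — !v7 is true.
  5. (!v8 || !v5 || v3) — v3 is true.
  6. (v6 || !v5 || !v4) — !v5 is true.
  7. (!v6 || v8 || v4) — v8 is true.
  8. (v3 || v5) — v3 is true.
  9. (!v8 || !v7) — !v7 is true.
  10. (v5 || !v9 || !v7) — !v7 is true.
  11. (v3 || !v1) — v3 is true.
  12. (v8 || v9 || v2) — v8 is true.
  13. (!v4 || !v8 || v2) — !v4 is true.
  14. (!v6 || !v9) — !v6 is true.
  15. (!v1 || v2) — !v1 is true.
  16. (!v6 || v5 || !v7) — !v7 is true.
  17. (!v3 || v2 || !v9) — !v9 is true.
  18. (!v1 || !v2 || !v8) — !v2 is true.
  19. (!v3 || !v5 || v4) — !v5 is true.
  20. (!v2 || !v7 || !v9) — !v7 is true.
  21. (!v4 || v7 || !v5) — !v5 is true.
  22. (v8 || !v2 || v7) — v8 is true.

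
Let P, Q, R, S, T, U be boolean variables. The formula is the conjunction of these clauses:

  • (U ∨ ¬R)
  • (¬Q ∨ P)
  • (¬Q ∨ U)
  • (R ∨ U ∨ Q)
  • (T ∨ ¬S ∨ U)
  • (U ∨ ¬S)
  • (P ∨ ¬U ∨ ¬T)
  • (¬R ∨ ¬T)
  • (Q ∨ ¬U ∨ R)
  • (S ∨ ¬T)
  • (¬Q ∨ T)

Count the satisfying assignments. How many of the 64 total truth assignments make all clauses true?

5

Satisfying assignments:
  P=0 Q=0 R=1 S=0 T=0 U=1
  P=0 Q=0 R=1 S=1 T=0 U=1
  P=1 Q=0 R=1 S=0 T=0 U=1
  P=1 Q=0 R=1 S=1 T=0 U=1
  P=1 Q=1 R=0 S=1 T=1 U=1
Count: 5.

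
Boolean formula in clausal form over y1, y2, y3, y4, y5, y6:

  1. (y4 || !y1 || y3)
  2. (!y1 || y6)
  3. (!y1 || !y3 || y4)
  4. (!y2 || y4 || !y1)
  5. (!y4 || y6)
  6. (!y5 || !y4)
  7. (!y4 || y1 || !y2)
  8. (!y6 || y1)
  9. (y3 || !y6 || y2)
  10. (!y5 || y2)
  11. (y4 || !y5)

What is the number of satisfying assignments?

Split on y4, then y1.
  y4=1, y1=1: remaining (y2,y3,y5,y6) ∈ {(0,1,0,1); (1,0,0,1); (1,1,0,1)} — 3.
  y4=1, y1=0: a clause becomes empty — 0.
  y4=0, y1=1: a clause becomes empty — 0.
  y4=0, y1=0: remaining (y2,y3,y5,y6) ∈ {(0,0,0,0); (0,1,0,0); (1,0,0,0); (1,1,0,0)} — 4.
Total: 3 + 0 + 0 + 4 = 7.

7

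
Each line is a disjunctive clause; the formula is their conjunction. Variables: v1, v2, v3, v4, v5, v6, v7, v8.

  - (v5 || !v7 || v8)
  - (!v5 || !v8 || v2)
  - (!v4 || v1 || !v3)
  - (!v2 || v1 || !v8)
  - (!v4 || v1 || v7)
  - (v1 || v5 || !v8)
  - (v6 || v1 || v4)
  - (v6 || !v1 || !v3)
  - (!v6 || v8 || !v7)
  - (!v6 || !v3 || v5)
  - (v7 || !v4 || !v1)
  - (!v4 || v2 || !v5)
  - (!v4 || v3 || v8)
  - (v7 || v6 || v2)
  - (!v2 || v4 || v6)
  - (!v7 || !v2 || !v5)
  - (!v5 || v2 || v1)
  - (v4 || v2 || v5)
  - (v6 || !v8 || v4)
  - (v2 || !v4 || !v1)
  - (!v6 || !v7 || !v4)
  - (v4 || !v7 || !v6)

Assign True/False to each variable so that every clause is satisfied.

Branch on v1: take v1 = True.
Branch on v2: take v2 = True.
Branch on v3: take v3 = False.
The remaining clauses are satisfied by v4 = False, v5 = False, v6 = True, v7 = False, v8 = True.
Check each clause:
  1. (v8 || !v7 || v5) — v8 is true.
  2. (!v8 || !v5 || v2) — v2 is true.
  3. (!v4 || !v3 || v1) — v1 is true.
  4. (!v8 || !v2 || v1) — v1 is true.
  5. (v7 || !v4 || v1) — v1 is true.
  6. (v5 || !v8 || v1) — v1 is true.
  7. (v1 || v6 || v4) — v1 is true.
  8. (!v1 || v6 || !v3) — !v3 is true.
  9. (!v7 || v8 || !v6) — v8 is true.
  10. (!v3 || v5 || !v6) — !v3 is true.
  11. (!v4 || v7 || !v1) — !v4 is true.
  12. (!v5 || v2 || !v4) — v2 is true.
  13. (v3 || !v4 || v8) — v8 is true.
  14. (v2 || v6 || v7) — v2 is true.
  15. (!v2 || v6 || v4) — v6 is true.
  16. (!v2 || !v7 || !v5) — !v7 is true.
  17. (v1 || !v5 || v2) — v1 is true.
  18. (v2 || v5 || v4) — v2 is true.
  19. (!v8 || v6 || v4) — v6 is true.
  20. (!v1 || !v4 || v2) — v2 is true.
  21. (!v6 || !v4 || !v7) — !v7 is true.
  22. (v4 || !v7 || !v6) — !v7 is true.

v1=True  v2=True  v3=False  v4=False  v5=False  v6=True  v7=False  v8=True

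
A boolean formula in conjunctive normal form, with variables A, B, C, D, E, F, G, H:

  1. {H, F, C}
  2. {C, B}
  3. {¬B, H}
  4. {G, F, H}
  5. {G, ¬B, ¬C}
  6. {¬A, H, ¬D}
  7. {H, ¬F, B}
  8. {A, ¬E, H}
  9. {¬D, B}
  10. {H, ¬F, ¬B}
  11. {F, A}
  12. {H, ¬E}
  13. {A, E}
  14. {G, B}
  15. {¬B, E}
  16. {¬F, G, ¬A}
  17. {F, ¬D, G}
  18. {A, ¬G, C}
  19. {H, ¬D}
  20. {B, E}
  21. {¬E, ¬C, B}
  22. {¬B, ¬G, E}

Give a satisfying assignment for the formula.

A=True, B=True, C=False, D=True, E=True, F=False, G=True, H=True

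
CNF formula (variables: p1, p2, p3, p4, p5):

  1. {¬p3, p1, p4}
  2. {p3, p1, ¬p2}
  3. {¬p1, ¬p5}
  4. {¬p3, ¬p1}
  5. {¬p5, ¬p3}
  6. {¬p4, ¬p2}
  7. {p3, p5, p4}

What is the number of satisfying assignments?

The models are:
  p1=0 p2=0 p3=0 p4=0 p5=1
  p1=0 p2=0 p3=0 p4=1 p5=0
  p1=0 p2=0 p3=0 p4=1 p5=1
  p1=0 p2=0 p3=1 p4=1 p5=0
  p1=1 p2=0 p3=0 p4=1 p5=0
That's 5 in total.

5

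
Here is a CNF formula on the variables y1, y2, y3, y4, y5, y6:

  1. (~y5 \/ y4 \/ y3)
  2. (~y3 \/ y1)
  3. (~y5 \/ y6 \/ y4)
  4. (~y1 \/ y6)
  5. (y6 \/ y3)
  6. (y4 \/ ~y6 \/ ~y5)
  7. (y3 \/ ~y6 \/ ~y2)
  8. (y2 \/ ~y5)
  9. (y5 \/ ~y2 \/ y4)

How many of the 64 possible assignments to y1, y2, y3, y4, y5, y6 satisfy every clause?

Split on y5, then y6.
  y5=T, y6=T: remaining (y1,y2,y3,y4) ∈ {(T,T,T,T)} — 1.
  y5=T, y6=F: a clause becomes empty — 0.
  y5=F, y6=T: 7 of the 16 assignments to (y1,y2,y3,y4) work.
  y5=F, y6=F: a clause becomes empty — 0.
Total: 1 + 0 + 7 + 0 = 8.

8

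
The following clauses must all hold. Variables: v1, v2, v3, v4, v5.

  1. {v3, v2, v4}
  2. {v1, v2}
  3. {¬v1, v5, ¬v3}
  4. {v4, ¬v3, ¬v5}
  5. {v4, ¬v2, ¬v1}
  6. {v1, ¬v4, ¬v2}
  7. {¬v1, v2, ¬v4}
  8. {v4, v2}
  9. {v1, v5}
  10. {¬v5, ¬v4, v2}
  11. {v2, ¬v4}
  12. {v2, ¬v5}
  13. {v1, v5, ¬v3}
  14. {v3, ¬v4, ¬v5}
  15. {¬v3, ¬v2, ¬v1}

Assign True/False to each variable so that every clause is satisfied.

v1=F, v2=T, v3=F, v4=F, v5=T

Check each clause:
  1. {v2, v4, v3} — v2 is true.
  2. {v2, v1} — v2 is true.
  3. {¬v3, ¬v1, v5} — v5 is true.
  4. {v4, ¬v3, ¬v5} — ¬v3 is true.
  5. {¬v1, ¬v2, v4} — ¬v1 is true.
  6. {¬v4, v1, ¬v2} — ¬v4 is true.
  7. {¬v1, v2, ¬v4} — v2 is true.
  8. {v4, v2} — v2 is true.
  9. {v5, v1} — v5 is true.
  10. {v2, ¬v4, ¬v5} — v2 is true.
  11. {v2, ¬v4} — v2 is true.
  12. {¬v5, v2} — v2 is true.
  13. {v5, ¬v3, v1} — ¬v3 is true.
  14. {v3, ¬v4, ¬v5} — ¬v4 is true.
  15. {¬v3, ¬v2, ¬v1} — ¬v3 is true.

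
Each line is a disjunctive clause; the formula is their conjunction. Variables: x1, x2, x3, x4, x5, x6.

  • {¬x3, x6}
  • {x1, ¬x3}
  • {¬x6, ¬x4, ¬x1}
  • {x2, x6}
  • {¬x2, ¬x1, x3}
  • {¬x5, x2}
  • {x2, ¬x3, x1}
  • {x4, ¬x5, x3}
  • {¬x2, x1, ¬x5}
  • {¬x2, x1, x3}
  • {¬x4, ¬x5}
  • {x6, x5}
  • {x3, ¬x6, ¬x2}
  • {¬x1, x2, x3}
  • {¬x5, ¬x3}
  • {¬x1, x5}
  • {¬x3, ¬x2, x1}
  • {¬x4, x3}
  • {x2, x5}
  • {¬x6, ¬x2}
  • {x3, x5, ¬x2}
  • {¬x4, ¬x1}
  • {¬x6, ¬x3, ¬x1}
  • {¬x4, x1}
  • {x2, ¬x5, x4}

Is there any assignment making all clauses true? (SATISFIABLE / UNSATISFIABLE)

UNSATISFIABLE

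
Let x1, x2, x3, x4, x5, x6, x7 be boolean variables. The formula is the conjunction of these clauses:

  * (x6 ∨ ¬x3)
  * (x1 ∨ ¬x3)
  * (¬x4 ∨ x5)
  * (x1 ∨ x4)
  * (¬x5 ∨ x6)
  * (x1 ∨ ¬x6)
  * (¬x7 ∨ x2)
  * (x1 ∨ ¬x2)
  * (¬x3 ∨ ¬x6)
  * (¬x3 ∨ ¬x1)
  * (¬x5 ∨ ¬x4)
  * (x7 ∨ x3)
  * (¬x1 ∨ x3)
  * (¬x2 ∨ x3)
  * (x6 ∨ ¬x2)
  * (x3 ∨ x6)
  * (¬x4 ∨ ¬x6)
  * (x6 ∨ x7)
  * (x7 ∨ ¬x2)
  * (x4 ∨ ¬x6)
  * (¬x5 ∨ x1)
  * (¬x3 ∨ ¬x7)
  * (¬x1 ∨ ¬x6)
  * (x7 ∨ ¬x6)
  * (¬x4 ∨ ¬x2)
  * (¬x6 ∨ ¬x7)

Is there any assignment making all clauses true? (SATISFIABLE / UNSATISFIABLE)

UNSATISFIABLE

x6 = True:
  propagation gives x1=True; an empty clause results — contradiction.
x6 = False:
  propagation gives x3=False; an empty clause results — contradiction.
Every branch closes, so no satisfying assignment exists.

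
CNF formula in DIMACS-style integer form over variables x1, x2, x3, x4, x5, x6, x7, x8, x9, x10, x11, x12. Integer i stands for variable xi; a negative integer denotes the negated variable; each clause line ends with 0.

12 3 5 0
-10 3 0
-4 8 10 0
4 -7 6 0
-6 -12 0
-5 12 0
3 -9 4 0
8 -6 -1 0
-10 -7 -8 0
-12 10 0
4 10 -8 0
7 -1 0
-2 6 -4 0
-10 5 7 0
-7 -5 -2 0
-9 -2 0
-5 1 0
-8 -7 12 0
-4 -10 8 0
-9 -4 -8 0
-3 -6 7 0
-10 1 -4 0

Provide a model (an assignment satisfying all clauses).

Pure literal: x2 appears only negated; assign x2 = False.
Pure literal: x9 appears only negated; assign x9 = False.
Set x1 = False and propagate.
  then x5 is forced to False.
Branch on x3: take x3 = True.
Try x4 = False.
The remaining clauses are satisfied by x6 = True, x7 = True, x8 = False, x10 = False, x11 = True, x12 = False.
Every clause has at least one true literal under this assignment.
Check each clause:
  1. (x5 \/ x3 \/ x12) — x3 is true.
  2. (~x10 \/ x3) — x3 is true.
  3. (x10 \/ x8 \/ ~x4) — ~x4 is true.
  4. (~x7 \/ x6 \/ x4) — x6 is true.
  5. (~x6 \/ ~x12) — ~x12 is true.
  6. (~x5 \/ x12) — ~x5 is true.
  7. (x4 \/ ~x9 \/ x3) — x3 is true.
  8. (~x1 \/ x8 \/ ~x6) — ~x1 is true.
  9. (~x7 \/ ~x8 \/ ~x10) — ~x8 is true.
  10. (x10 \/ ~x12) — ~x12 is true.
  11. (~x8 \/ x4 \/ x10) — ~x8 is true.
  12. (x7 \/ ~x1) — ~x1 is true.
  13. (x6 \/ ~x4 \/ ~x2) — ~x4 is true.
  14. (x7 \/ x5 \/ ~x10) — ~x10 is true.
  15. (~x5 \/ ~x2 \/ ~x7) — ~x5 is true.
  16. (~x2 \/ ~x9) — ~x2 is true.
  17. (~x5 \/ x1) — ~x5 is true.
  18. (~x8 \/ x12 \/ ~x7) — ~x8 is true.
  19. (~x10 \/ x8 \/ ~x4) — ~x4 is true.
  20. (~x9 \/ ~x8 \/ ~x4) — ~x8 is true.
  21. (~x6 \/ ~x3 \/ x7) — x7 is true.
  22. (~x10 \/ x1 \/ ~x4) — ~x4 is true.

x1=F, x2=F, x3=T, x4=F, x5=F, x6=T, x7=T, x8=F, x9=F, x10=F, x11=T, x12=F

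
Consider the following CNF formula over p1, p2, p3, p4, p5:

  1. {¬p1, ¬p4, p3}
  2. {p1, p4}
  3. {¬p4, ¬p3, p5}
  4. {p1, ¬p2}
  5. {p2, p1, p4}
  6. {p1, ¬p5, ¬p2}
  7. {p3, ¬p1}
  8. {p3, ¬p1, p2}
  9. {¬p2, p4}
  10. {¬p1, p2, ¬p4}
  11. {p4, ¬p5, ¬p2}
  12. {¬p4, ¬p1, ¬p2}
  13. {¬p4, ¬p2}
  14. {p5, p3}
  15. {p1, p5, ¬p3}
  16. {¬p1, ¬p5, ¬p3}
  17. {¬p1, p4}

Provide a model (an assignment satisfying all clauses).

Set p1 = False and propagate.
  then p4 is forced to True.
  then p2 is forced to False.
The remaining clauses are satisfied by p3 = True, p5 = True.
Every clause has at least one true literal under this assignment.

p1 = False, p2 = False, p3 = True, p4 = True, p5 = True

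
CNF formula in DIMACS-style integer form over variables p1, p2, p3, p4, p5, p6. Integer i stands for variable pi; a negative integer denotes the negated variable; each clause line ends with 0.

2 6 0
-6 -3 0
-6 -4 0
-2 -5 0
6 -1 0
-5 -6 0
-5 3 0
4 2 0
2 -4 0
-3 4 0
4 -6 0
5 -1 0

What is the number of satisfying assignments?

3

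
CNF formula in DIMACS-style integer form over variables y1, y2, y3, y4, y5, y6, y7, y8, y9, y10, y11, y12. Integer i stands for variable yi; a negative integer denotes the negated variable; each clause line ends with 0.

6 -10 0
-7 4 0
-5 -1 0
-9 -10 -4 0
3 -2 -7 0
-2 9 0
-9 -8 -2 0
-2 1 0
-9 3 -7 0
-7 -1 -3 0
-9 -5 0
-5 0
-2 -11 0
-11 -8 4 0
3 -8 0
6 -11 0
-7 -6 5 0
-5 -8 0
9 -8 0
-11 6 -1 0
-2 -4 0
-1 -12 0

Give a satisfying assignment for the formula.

y1=True  y2=False  y3=True  y4=True  y5=False  y6=True  y7=False  y8=False  y9=False  y10=False  y11=True  y12=False

Check each clause:
  1. (y6 OR NOT y10) — y6 is true.
  2. (y4 OR NOT y7) — NOT y7 is true.
  3. (NOT y5 OR NOT y1) — NOT y5 is true.
  4. (NOT y4 OR NOT y10 OR NOT y9) — NOT y10 is true.
  5. (y3 OR NOT y7 OR NOT y2) — NOT y7 is true.
  6. (NOT y2 OR y9) — NOT y2 is true.
  7. (NOT y8 OR NOT y2 OR NOT y9) — NOT y8 is true.
  8. (y1 OR NOT y2) — y1 is true.
  9. (NOT y9 OR NOT y7 OR y3) — NOT y7 is true.
  10. (NOT y1 OR NOT y7 OR NOT y3) — NOT y7 is true.
  11. (NOT y9 OR NOT y5) — NOT y5 is true.
  12. (NOT y5) — NOT y5 is true.
  13. (NOT y11 OR NOT y2) — NOT y2 is true.
  14. (NOT y11 OR NOT y8 OR y4) — NOT y8 is true.
  15. (NOT y8 OR y3) — NOT y8 is true.
  16. (NOT y11 OR y6) — y6 is true.
  17. (NOT y7 OR NOT y6 OR y5) — NOT y7 is true.
  18. (NOT y8 OR NOT y5) — NOT y8 is true.
  19. (NOT y8 OR y9) — NOT y8 is true.
  20. (NOT y1 OR y6 OR NOT y11) — y6 is true.
  21. (NOT y2 OR NOT y4) — NOT y2 is true.
  22. (NOT y12 OR NOT y1) — NOT y12 is true.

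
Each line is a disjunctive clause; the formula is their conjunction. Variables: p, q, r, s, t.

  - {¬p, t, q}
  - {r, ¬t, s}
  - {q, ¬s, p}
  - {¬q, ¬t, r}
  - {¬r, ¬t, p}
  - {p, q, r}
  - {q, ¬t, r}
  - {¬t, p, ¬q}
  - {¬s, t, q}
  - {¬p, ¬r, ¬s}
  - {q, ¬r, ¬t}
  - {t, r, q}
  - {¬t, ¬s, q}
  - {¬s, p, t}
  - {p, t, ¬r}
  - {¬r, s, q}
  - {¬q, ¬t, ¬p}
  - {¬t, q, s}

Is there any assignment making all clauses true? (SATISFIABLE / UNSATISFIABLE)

SATISFIABLE

Try p = True.
Branch on q: take q = True.
  then t is forced to False.
Try r = False.
s is now unconstrained; take s = True.
So p=1, q=1, r=0, s=1, t=0 is a satisfying assignment.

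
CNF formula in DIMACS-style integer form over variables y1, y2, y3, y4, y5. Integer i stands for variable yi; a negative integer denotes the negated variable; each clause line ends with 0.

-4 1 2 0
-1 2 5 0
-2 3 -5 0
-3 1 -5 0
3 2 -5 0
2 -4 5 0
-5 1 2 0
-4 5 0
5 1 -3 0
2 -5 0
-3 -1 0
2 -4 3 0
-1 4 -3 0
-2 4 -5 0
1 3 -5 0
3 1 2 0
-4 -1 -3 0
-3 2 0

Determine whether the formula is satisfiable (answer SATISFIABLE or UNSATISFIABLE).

Set y1 = True and propagate.
  then y3 is forced to False.
Try y2 = True.
  then y5 is forced to False.
  then y4 is forced to False.
So y1=T, y2=T, y3=F, y4=F, y5=F is a satisfying assignment.

SATISFIABLE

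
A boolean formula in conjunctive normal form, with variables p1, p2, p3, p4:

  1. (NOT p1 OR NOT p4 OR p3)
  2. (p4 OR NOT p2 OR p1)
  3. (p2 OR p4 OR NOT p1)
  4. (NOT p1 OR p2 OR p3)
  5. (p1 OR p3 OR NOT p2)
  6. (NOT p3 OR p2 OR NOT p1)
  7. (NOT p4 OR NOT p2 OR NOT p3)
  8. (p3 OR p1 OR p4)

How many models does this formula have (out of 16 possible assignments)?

The models are:
  p1=F p2=F p3=F p4=T
  p1=F p2=F p3=T p4=F
  p1=F p2=F p3=T p4=T
  p1=T p2=T p3=F p4=F
  p1=T p2=T p3=T p4=F
That's 5 in total.

5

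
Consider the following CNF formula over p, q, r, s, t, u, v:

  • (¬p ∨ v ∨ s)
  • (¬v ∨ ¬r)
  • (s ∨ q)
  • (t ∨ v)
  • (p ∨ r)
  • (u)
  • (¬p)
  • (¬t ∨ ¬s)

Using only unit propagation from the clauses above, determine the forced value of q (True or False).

(u) is a unit clause: u = True.
(¬p) stands alone — p = False.
(p ∨ r) with p = False leaves only r, so r = True.
(¬v ∨ ¬r) with r = True leaves only ¬v, so v = False.
In (v ∨ t), v is now false; t must hold, so t = True.
(¬t ∨ ¬s): since t = True, the clause reduces to (¬s). s = False.
In (q ∨ s), s is now false; q must hold, so q = True.

True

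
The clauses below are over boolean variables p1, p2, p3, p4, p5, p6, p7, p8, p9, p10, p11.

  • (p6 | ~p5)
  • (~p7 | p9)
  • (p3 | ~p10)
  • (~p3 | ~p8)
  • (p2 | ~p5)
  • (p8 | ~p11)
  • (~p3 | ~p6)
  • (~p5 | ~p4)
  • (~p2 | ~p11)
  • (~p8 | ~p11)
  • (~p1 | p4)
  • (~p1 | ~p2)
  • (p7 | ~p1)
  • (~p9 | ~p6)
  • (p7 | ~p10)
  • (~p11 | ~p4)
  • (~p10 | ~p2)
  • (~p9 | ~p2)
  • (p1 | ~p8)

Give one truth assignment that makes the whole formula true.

p5 occurs only negated in the remaining clauses — set p5 = False.
Pure literal: p10 appears only negated; assign p10 = False.
Branch on p1: take p1 = False.
  then p8 is forced to False.
  then p11 is forced to False.
For the remaining variables, p2 = True, p3 = False, p4 = False, p6 = False, p7 = False, p9 = False works.
Every clause has at least one true literal under this assignment.

p1 = F  p2 = T  p3 = F  p4 = F  p5 = F  p6 = F  p7 = F  p8 = F  p9 = F  p10 = F  p11 = F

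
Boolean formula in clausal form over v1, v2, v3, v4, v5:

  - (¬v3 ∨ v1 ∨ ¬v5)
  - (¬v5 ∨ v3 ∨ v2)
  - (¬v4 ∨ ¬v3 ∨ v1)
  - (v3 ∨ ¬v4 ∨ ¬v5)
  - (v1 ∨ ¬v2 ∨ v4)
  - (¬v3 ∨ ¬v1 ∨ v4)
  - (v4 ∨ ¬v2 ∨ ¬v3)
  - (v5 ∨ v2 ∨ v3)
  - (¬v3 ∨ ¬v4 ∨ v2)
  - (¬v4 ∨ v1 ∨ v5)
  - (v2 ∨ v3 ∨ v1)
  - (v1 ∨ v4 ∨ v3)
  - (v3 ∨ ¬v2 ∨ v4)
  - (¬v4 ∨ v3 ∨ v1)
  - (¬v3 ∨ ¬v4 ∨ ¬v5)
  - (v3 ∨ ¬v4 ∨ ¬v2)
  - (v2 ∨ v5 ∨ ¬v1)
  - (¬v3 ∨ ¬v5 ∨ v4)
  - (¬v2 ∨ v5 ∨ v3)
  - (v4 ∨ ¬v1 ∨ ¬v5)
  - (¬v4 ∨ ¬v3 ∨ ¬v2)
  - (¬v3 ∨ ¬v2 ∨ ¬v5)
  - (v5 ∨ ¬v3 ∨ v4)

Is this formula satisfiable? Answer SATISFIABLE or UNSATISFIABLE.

UNSATISFIABLE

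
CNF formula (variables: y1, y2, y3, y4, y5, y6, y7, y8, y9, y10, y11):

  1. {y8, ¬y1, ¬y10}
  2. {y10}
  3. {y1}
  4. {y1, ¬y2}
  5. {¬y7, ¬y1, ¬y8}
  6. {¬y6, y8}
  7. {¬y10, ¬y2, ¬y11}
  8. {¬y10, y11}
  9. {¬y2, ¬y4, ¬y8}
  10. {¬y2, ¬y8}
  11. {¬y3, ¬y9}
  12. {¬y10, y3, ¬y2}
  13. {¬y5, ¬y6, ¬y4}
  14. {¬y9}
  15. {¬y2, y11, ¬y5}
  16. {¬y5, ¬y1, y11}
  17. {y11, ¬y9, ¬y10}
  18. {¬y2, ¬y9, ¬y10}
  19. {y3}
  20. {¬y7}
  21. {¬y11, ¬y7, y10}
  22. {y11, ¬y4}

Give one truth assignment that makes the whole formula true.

Unit propagation: (y10) forces y10 = True.
Unit propagation: (y1) forces y1 = True.
(y8) is a unit clause, so y8 = True.
The clause (¬y7) is unit: y7 must be False.
The clause (y11) is unit: y11 must be True.
Unit propagation: (¬y2) forces y2 = False.
Unit propagation: (¬y9) forces y9 = False.
The clause (y3) is unit: y3 must be True.
y5 occurs only negated in the remaining clauses — set y5 = False.
Pure literal: y6 appears only negated; assign y6 = False.
y4 is now unconstrained; take y4 = True.

y1 = T, y2 = F, y3 = T, y4 = T, y5 = F, y6 = F, y7 = F, y8 = T, y9 = F, y10 = T, y11 = T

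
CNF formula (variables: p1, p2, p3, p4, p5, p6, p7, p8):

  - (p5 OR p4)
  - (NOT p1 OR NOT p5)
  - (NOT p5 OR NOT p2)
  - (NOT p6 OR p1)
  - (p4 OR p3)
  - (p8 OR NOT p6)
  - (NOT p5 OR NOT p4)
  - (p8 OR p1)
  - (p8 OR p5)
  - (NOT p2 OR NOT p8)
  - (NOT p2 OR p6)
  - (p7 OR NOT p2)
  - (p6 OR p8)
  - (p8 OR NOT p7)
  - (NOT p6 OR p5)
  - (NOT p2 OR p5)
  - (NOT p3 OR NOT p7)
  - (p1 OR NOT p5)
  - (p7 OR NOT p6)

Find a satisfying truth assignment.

Pure literal: p2 appears only negated; assign p2 = False.
Try p1 = True.
  then p5 is forced to False.
  then p4 is forced to True.
  then p8 is forced to True.
  then p6 is forced to False.
Set p3 = False and propagate.
p7 is now unconstrained; take p7 = False.

p1=T, p2=F, p3=F, p4=T, p5=F, p6=F, p7=F, p8=T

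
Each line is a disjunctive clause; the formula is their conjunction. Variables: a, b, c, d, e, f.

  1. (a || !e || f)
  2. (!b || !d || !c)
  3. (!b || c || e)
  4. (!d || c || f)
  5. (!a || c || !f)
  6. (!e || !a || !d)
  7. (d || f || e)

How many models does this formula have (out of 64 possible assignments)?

23

Split on c, then d.
  c=T, d=T: 5 of the 16 assignments to (a,b,e,f) work.
  c=T, d=F: b free; 5 ways for (a,e,f) × 2^1 = 10.
  c=F, d=T: remaining (a,b,e,f) ∈ {(F,F,F,T); (F,F,T,T); (F,T,T,T)} — 3.
  c=F, d=F: 5 of the 16 assignments to (a,b,e,f) work.
Total: 5 + 10 + 3 + 5 = 23.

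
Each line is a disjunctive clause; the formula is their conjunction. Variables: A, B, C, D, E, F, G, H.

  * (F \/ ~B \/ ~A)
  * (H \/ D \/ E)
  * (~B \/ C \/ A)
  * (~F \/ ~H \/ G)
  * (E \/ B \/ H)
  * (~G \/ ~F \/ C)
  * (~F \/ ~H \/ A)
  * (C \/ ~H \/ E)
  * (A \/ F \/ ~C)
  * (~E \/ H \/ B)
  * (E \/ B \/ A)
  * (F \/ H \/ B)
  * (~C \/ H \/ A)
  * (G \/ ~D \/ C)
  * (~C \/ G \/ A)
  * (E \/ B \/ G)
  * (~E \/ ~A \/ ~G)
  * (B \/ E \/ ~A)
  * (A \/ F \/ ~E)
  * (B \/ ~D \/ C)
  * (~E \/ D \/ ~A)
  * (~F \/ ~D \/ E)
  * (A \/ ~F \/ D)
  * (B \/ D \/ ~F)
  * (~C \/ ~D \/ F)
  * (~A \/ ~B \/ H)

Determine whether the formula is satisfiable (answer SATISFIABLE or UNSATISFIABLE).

SATISFIABLE

Try A = True.
The remaining clauses are satisfied by B = True, C = True, D = False, E = False, F = True, G = True, H = True.
Every clause has at least one true literal under this assignment.
So A=T, B=T, C=T, D=F, E=F, F=T, G=T, H=T is a satisfying assignment.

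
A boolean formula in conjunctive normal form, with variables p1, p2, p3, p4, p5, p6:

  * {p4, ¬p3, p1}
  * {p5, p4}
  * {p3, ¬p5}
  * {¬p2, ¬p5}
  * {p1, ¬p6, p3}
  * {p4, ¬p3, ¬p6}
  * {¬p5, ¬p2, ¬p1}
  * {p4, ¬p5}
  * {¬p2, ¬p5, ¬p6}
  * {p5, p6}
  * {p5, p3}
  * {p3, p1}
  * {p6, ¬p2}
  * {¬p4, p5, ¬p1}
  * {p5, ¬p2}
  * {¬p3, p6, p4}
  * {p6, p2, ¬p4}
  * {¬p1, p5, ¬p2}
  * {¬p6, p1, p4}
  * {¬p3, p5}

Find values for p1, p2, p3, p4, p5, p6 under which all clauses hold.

p1=1  p2=0  p3=1  p4=1  p5=1  p6=1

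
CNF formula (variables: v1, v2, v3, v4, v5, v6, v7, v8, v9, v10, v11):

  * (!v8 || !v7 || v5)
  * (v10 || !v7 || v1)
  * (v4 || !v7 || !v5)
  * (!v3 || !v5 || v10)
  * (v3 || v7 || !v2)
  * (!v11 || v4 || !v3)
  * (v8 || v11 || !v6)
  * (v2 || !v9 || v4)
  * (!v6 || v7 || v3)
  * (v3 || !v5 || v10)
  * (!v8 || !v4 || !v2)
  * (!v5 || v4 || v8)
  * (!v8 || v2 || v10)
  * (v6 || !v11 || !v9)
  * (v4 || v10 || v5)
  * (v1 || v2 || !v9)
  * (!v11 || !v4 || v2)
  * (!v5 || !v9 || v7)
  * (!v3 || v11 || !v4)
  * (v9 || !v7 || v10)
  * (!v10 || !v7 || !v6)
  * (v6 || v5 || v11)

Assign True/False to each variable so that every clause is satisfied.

v1=F, v2=T, v3=F, v4=T, v5=T, v6=F, v7=T, v8=F, v9=F, v10=T, v11=F

Check each clause:
  1. (v5 || !v8 || !v7) — !v8 is true.
  2. (v10 || v1 || !v7) — v10 is true.
  3. (!v7 || !v5 || v4) — v4 is true.
  4. (!v3 || v10 || !v5) — v10 is true.
  5. (v7 || !v2 || v3) — v7 is true.
  6. (v4 || !v11 || !v3) — !v3 is true.
  7. (v11 || !v6 || v8) — !v6 is true.
  8. (v4 || !v9 || v2) — v2 is true.
  9. (v3 || v7 || !v6) — !v6 is true.
  10. (v10 || v3 || !v5) — v10 is true.
  11. (!v4 || !v2 || !v8) — !v8 is true.
  12. (v8 || v4 || !v5) — v4 is true.
  13. (v10 || v2 || !v8) — !v8 is true.
  14. (!v11 || v6 || !v9) — !v11 is true.
  15. (v4 || v5 || v10) — v10 is true.
  16. (v2 || !v9 || v1) — v2 is true.
  17. (!v11 || v2 || !v4) — v2 is true.
  18. (!v5 || !v9 || v7) — !v9 is true.
  19. (v11 || !v4 || !v3) — !v3 is true.
  20. (v10 || v9 || !v7) — v10 is true.
  21. (!v10 || !v6 || !v7) — !v6 is true.
  22. (v11 || v5 || v6) — v5 is true.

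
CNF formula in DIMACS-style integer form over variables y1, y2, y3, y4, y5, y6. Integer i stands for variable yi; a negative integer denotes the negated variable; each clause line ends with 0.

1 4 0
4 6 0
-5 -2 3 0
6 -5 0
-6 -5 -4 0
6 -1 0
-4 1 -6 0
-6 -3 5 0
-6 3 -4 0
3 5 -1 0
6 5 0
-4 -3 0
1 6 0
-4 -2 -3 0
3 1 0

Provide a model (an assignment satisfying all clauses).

y1 = T, y2 = F, y3 = F, y4 = F, y5 = T, y6 = T

Check each clause:
  1. (y1 || y4) — y1 is true.
  2. (y6 || y4) — y6 is true.
  3. (!y5 || y3 || !y2) — !y2 is true.
  4. (!y5 || y6) — y6 is true.
  5. (!y4 || !y6 || !y5) — !y4 is true.
  6. (!y1 || y6) — y6 is true.
  7. (!y4 || !y6 || y1) — y1 is true.
  8. (y5 || !y3 || !y6) — !y3 is true.
  9. (!y4 || !y6 || y3) — !y4 is true.
  10. (y3 || y5 || !y1) — y5 is true.
  11. (y5 || y6) — y5 is true.
  12. (!y3 || !y4) — !y4 is true.
  13. (y1 || y6) — y1 is true.
  14. (!y2 || !y4 || !y3) — !y4 is true.
  15. (y3 || y1) — y1 is true.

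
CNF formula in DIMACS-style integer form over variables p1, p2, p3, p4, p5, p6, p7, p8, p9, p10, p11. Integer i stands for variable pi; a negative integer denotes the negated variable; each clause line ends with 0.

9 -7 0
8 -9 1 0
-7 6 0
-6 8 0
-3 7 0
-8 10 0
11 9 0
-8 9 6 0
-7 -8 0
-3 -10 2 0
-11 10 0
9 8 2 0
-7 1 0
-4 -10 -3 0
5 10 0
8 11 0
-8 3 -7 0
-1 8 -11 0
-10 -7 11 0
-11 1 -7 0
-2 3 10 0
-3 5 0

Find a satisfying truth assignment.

p1=False, p2=False, p3=False, p4=False, p5=True, p6=True, p7=False, p8=True, p9=True, p10=True, p11=True

Check each clause:
  1. (p9 \/ ~p7) — p9 is true.
  2. (p1 \/ p8 \/ ~p9) — p8 is true.
  3. (~p7 \/ p6) — ~p7 is true.
  4. (p8 \/ ~p6) — p8 is true.
  5. (p7 \/ ~p3) — ~p3 is true.
  6. (p10 \/ ~p8) — p10 is true.
  7. (p9 \/ p11) — p9 is true.
  8. (p9 \/ p6 \/ ~p8) — p9 is true.
  9. (~p7 \/ ~p8) — ~p7 is true.
  10. (p2 \/ ~p10 \/ ~p3) — ~p3 is true.
  11. (p10 \/ ~p11) — p10 is true.
  12. (p2 \/ p9 \/ p8) — p8 is true.
  13. (p1 \/ ~p7) — ~p7 is true.
  14. (~p10 \/ ~p4 \/ ~p3) — ~p4 is true.
  15. (p5 \/ p10) — p10 is true.
  16. (p8 \/ p11) — p8 is true.
  17. (~p7 \/ p3 \/ ~p8) — ~p7 is true.
  18. (~p1 \/ p8 \/ ~p11) — p8 is true.
  19. (p11 \/ ~p10 \/ ~p7) — ~p7 is true.
  20. (~p7 \/ ~p11 \/ p1) — ~p7 is true.
  21. (p3 \/ ~p2 \/ p10) — p10 is true.
  22. (p5 \/ ~p3) — ~p3 is true.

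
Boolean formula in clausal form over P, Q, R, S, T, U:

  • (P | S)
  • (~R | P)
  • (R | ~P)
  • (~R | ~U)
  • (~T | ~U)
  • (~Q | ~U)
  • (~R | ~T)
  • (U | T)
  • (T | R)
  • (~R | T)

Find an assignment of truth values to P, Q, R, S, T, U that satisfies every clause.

P = False  Q = False  R = False  S = True  T = True  U = False

Pure literal: Q appears only negated; assign Q = False.
Pure literal: S appears only positively; assign S = True.
Set P = False and propagate.
  then R is forced to False.
  then T is forced to True.
  then U is forced to False.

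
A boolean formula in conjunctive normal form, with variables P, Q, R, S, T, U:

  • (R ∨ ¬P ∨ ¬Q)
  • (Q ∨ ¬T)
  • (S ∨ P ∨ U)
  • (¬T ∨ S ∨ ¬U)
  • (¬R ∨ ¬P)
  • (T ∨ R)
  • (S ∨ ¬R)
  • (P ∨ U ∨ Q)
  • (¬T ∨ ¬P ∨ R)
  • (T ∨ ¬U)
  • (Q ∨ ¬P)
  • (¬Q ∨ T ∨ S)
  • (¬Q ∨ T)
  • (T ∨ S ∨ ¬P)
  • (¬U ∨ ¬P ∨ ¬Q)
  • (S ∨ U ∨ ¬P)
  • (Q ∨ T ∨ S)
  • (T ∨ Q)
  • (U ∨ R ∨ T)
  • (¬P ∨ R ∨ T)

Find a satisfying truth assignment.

P = 0  Q = 1  R = 1  S = 1  T = 1  U = 1

Check each clause:
  1. (R ∨ ¬P ∨ ¬Q) — R is true.
  2. (¬T ∨ Q) — Q is true.
  3. (S ∨ U ∨ P) — S is true.
  4. (¬U ∨ ¬T ∨ S) — S is true.
  5. (¬P ∨ ¬R) — ¬P is true.
  6. (T ∨ R) — R is true.
  7. (S ∨ ¬R) — S is true.
  8. (Q ∨ P ∨ U) — Q is true.
  9. (R ∨ ¬P ∨ ¬T) — R is true.
  10. (¬U ∨ T) — T is true.
  11. (¬P ∨ Q) — Q is true.
  12. (¬Q ∨ T ∨ S) — S is true.
  13. (T ∨ ¬Q) — T is true.
  14. (S ∨ ¬P ∨ T) — S is true.
  15. (¬U ∨ ¬P ∨ ¬Q) — ¬P is true.
  16. (U ∨ S ∨ ¬P) — S is true.
  17. (Q ∨ T ∨ S) — Q is true.
  18. (T ∨ Q) — Q is true.
  19. (U ∨ R ∨ T) — R is true.
  20. (T ∨ ¬P ∨ R) — R is true.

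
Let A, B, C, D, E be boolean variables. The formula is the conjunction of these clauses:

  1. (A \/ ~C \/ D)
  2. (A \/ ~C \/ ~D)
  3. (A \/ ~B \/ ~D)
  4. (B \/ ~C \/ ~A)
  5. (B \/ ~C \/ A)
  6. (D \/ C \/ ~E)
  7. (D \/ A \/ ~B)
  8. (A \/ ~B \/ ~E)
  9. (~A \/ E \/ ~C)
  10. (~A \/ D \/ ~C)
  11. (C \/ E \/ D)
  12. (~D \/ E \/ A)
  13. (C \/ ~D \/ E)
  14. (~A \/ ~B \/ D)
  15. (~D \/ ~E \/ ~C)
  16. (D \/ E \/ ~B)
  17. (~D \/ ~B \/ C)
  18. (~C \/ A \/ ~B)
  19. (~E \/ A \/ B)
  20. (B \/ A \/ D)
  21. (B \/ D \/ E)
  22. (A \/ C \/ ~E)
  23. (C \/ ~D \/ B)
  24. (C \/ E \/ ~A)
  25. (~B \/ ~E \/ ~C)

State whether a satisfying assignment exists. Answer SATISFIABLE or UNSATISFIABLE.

A = True:
  C = True:
    propagation gives B=True, E=True; an empty clause results — contradiction.
  C = False:
    propagation gives E=True, D=True, B=False; an empty clause results — contradiction.
A = False:
  D = True:
    propagation gives C=False, B=False; an empty clause results — contradiction.
  D = False:
    propagation gives C=False, E=False; an empty clause results — contradiction.
Every branch closes, so no satisfying assignment exists.

UNSATISFIABLE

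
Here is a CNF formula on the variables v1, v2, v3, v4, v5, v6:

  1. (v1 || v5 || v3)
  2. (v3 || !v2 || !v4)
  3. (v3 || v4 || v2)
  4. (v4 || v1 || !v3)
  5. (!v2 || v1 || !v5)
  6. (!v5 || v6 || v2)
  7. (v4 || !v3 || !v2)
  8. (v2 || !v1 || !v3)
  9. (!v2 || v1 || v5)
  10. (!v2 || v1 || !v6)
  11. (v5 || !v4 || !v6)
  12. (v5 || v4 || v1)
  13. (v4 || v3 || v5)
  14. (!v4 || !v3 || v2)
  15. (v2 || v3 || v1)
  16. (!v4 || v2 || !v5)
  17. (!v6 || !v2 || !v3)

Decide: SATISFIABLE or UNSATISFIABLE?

SATISFIABLE

Set v1 = True and propagate.
The remaining clauses are satisfied by v2 = False, v3 = False, v4 = True, v5 = False, v6 = False.
So v1 = T  v2 = F  v3 = F  v4 = T  v5 = F  v6 = F is a satisfying assignment.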